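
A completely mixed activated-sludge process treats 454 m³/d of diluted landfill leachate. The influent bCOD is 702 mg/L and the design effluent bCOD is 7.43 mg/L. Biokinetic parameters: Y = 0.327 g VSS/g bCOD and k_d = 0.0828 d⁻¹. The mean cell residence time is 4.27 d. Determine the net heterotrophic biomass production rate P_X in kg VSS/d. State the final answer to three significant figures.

The observed yield is Y_obs = Y/(1 + k_d·θ_c) = 0.327 / (1 + 0.0828 × 4.27) = 0.327 / 1.354 = 0.2416 g VSS per g bCOD removed.
Q·(S₀ − S) = 454 × (702 − 7.43) × 10⁻³ = 315.3 kg/d removed.
Biomass produced: P_X = Y_obs·Q·ΔS = 0.2416 × 315.3 ≈ 76.18 kg VSS/d.

P_X ≈ 76.2 kg VSS/d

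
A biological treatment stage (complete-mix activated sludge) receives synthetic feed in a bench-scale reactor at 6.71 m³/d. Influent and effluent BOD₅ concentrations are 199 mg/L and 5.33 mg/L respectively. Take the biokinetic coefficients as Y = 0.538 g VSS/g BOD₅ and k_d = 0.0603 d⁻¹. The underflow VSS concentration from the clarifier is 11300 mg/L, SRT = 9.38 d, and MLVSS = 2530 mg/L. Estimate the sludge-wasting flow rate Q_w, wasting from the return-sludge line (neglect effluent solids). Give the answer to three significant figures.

From the SRT design equation V = Y Q (S₀−S) θ_c / [X (1 + k_d θ_c)] = 0.538 × 6.71 × (199 − 5.33) × 9.38 / [2530 × (1 + 0.0603 × 9.38)] = 6.56×10^3 / 3961 = 1.656 m³.
Q_w = (V·X)/(θ_c X_r) = 1.656 × 2530 / (9.38 × 11300) = 0.03952 m³/d.

Q_w ≈ 0.0395 m³/d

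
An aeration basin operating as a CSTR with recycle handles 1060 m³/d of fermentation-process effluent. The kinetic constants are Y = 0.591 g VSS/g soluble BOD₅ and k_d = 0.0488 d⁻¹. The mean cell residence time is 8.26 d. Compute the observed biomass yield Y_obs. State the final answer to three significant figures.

Y_obs ≈ 0.421 g VSS/g soluble BOD₅

The observed yield is Y_obs = Y/(1 + k_d·θ_c) = 0.591 / (1 + 0.0488 × 8.26) = 0.591 / 1.403 = 0.4212 g VSS per g soluble BOD₅ removed.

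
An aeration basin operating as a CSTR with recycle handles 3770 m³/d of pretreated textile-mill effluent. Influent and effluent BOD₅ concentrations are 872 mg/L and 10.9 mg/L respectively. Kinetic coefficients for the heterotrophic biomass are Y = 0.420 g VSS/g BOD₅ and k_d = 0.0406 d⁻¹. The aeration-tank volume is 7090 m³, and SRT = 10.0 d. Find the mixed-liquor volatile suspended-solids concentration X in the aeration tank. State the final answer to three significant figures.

X = Y·Q·ΔS·θ_c / [V·(1 + k_d θ_c)] = 0.420 × 3770 × (872 − 10.9) × 10.0 / [7090 × (1 + 0.0406 × 10.0)] = 1368 mg/L.

X ≈ 1370 mg/L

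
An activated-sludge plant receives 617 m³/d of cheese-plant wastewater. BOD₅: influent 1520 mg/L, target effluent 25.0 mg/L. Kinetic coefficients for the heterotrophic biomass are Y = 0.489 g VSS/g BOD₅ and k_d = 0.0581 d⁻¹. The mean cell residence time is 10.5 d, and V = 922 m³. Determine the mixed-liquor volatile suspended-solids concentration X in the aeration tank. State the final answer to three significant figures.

Solving the biomass balance for X: X = Y Q (S₀−S) θ_c / [V (1+k_d θ_c)] = 0.489 × 617 × (1520 − 25.0) × 10.5 / [922 × (1 + 0.0581 × 10.5)] = 3190 mg/L.

X ≈ 3190 mg/L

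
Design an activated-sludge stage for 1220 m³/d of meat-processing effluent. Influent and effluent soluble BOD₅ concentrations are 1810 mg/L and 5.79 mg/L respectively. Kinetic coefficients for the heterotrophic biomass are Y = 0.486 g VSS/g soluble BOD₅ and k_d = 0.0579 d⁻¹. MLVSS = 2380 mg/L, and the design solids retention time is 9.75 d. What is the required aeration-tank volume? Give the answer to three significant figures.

Rearranging the biomass balance for a CMAS with decay, V = Y·Q·ΔS·θ_c / [X·(1+k_d θ_c)] = 0.486 × 1220 × (1810 − 5.79) × 9.75 / [2380 × (1 + 0.0579 × 9.75)] = 1.04×10^7 / 3724 = 2801 m³.

V ≈ 2800 m³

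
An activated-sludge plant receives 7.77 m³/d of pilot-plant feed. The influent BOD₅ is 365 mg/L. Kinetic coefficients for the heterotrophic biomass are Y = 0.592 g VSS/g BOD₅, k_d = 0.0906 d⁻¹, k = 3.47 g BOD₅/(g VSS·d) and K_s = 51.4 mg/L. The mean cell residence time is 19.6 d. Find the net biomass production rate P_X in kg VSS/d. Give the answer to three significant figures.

Effluent substrate depends only on kinetics and SRT: S = K_s(1 + k_d θ_c) / [θ_c(Yk − k_d) − 1] = 51.4 × (1 + 0.0906 × 19.6) / [19.6 × (0.592 × 3.47 − 0.0906) − 1] = 142.7 / 37.49 = 3.806 mg/L.
The observed yield is Y_obs = Y/(1 + k_d·θ_c) = 0.592 / (1 + 0.0906 × 19.6) = 0.592 / 2.776 = 0.2133 g VSS per g BOD₅ removed.
Q·(S₀ − S) = 7.77 × (365 − 3.81) × 10⁻³ = 2.806 kg/d removed.
Net biomass production P_X = Y_obs × Q·(S₀ − S) = 0.2133 × 2.806 = 0.5985 kg VSS/d.

P_X ≈ 0.599 kg VSS/d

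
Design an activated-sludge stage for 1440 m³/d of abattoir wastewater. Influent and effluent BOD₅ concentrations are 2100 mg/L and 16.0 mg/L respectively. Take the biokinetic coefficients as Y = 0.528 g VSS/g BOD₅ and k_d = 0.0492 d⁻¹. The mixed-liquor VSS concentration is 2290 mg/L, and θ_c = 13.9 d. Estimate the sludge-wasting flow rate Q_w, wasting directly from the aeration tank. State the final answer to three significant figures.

Q_w ≈ 411 m³/d

Steady-state biomass mass balance: V·X·(1 + k_d·θ_c) = Y·Q·(S₀ − S)·θ_c, so V = 0.528 × 1440 × (2100 − 16.0) × 13.9 / [2290 × (1 + 0.0492 × 13.9)] = 2.2×10^7 / 3856 = 5712 m³.
With mixed-liquor wasting, θ_c = V/Q_w, so Q_w = V/θ_c = 5712/13.9 = 410.9 m³/d.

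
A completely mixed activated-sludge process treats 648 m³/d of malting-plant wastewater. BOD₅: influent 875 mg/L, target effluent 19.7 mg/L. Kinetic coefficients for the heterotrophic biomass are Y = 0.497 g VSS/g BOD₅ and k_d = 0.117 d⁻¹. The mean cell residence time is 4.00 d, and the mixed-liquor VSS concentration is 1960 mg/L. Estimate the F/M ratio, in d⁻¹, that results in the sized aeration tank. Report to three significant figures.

F/M ≈ 0.755 d⁻¹

Rearranging the biomass balance for a CMAS with decay, V = Y·Q·ΔS·θ_c / [X·(1+k_d θ_c)] = 0.497 × 648 × (875 − 19.7) × 4.00 / [1960 × (1 + 0.117 × 4.00)] = 1.1×10^6 / 2877 = 382.9 m³.
F/M = applied load / biomass = Q·S₀/(V·X) = 648 × 875 / (382.9 × 1960) = 0.7554 d⁻¹.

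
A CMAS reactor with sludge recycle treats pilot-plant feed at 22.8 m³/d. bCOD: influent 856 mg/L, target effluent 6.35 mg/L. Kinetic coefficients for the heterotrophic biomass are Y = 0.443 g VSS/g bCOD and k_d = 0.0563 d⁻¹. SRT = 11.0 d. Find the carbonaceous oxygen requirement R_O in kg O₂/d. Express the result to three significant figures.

Observed yield with endogenous decay: Y_obs = Y / (1 + k_d·θ_c) = 0.443 / (1 + 0.0563 × 11.0) = 0.443 / 1.619 = 0.2736 g VSS/g bCOD.
Substrate removed = Q·(S₀ − S) = 22.8 m³/d × (856 − 6.35) g/m³ = 1.94×10^4 g/d = 19.37 kg/d.
Biomass synthesised: P_X = Y_obs × 19.37 = 5.300 kg VSS/d.
R_O = Q·ΔS − 1.42 P_X = 19.37 − 7.526 = 11.85 kg O₂/d.

R_O ≈ 11.8 kg O₂/d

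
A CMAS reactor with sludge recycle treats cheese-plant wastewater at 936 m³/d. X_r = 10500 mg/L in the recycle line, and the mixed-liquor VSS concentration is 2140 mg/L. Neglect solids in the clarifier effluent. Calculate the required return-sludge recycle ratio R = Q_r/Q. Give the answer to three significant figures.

R ≈ 0.256

R = Q_r/Q = X/(X_r − X) = 2140 / (10500 − 2140) = 0.2560.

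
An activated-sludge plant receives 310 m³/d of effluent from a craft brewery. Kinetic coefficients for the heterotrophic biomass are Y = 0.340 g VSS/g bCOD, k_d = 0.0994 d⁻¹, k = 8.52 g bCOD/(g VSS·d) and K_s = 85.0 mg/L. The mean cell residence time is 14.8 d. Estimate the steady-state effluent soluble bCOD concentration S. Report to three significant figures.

S ≈ 5.20 mg/L

From the Monod/SRT balance for a CMAS, S = K_s·(1+k_d θ_c)/[θ_c·(Y k − k_d) − 1] = 85.0 × (1 + 0.0994 × 14.8) / [14.8 × (0.340 × 8.52 − 0.0994) − 1] = 210.0 / 40.40 = 5.199 mg/L.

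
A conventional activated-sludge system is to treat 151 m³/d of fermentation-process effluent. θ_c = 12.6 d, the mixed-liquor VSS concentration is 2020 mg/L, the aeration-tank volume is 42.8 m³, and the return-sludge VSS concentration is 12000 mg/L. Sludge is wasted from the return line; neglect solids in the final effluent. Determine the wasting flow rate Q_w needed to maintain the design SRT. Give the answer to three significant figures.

Q_w ≈ 0.572 m³/d

Wasting from the return line (neglecting effluent solids): Q_w = V·X / (θ_c·X_r) = 42.80 × 2020 / (12.6 × 12000) = 0.5718 m³/d.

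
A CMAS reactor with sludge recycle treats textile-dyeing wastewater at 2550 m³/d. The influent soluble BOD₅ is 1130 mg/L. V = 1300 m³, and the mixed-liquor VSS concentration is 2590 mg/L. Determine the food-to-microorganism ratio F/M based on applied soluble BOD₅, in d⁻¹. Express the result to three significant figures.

F/M = applied load / biomass = Q·S₀/(V·X) = 2550 × 1130 / (1300 × 2590) = 0.8558 d⁻¹.

F/M ≈ 0.856 d⁻¹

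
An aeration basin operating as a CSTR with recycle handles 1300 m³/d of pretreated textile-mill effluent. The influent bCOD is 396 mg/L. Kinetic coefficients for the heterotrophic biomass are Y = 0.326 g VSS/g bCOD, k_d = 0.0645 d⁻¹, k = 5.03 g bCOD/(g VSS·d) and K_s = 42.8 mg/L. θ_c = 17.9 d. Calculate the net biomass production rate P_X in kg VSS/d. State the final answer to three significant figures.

P_X ≈ 77.2 kg VSS/d

Effluent substrate depends only on kinetics and SRT: S = K_s(1 + k_d θ_c) / [θ_c(Yk − k_d) − 1] = 42.8 × (1 + 0.0645 × 17.9) / [17.9 × (0.326 × 5.03 − 0.0645) − 1] = 92.21 / 27.20 = 3.391 mg/L.
The observed yield is Y_obs = Y/(1 + k_d·θ_c) = 0.326 / (1 + 0.0645 × 17.9) = 0.326 / 2.155 = 0.1513 g VSS per g bCOD removed.
Substrate removed = Q·(S₀ − S) = 1300 m³/d × (396 − 3.39) g/m³ = 5.1×10^5 g/d = 510.4 kg/d.
Biomass produced: P_X = Y_obs·Q·ΔS = 0.1513 × 510.4 ≈ 77.23 kg VSS/d.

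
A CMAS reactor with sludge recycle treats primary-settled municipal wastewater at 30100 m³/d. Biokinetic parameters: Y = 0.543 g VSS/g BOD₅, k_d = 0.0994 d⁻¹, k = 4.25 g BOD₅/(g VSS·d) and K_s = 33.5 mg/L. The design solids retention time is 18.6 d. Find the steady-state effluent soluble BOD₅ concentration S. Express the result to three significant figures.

S ≈ 2.38 mg/L

For a completely mixed reactor with recycle the Lawrence–McCarty relation gives S = K_s·(1 + k_d·θ_c) / [θ_c·(Y·k − k_d) − 1] = 33.5 × (1 + 0.0994 × 18.6) / [18.6 × (0.543 × 4.25 − 0.0994) − 1] = 95.44 / 40.08 = 2.381 mg/L.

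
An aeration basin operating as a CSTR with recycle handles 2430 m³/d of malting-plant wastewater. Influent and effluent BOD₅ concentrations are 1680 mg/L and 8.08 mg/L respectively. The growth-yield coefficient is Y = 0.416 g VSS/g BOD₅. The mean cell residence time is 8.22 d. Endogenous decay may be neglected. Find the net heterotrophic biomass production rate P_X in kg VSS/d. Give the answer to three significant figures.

P_X ≈ 1690 kg VSS/d

No decay correction is needed, so Y_obs = Y = 0.416.
Mass of BOD₅ removed per day: Q(S₀ − S) = 2430 × 1672 g/m³ = 4063 kg/d.
Net biomass production P_X = Y_obs × Q·(S₀ − S) = 0.4160 × 4063 = 1690 kg VSS/d.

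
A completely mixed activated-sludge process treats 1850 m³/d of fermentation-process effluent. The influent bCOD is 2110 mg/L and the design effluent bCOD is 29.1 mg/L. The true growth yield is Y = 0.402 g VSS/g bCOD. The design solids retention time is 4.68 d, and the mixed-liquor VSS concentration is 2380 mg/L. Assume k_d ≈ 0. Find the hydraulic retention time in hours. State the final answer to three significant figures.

τ ≈ 39.5 h

V·X = Y·Q·ΔS·θ_c gives V = 0.402 × 1850 × (2110 − 29.1) × 4.68 / 2380 = 3043 m³.
τ = V/Q = 3043/1850 = 1.645 d, or 39.48 h.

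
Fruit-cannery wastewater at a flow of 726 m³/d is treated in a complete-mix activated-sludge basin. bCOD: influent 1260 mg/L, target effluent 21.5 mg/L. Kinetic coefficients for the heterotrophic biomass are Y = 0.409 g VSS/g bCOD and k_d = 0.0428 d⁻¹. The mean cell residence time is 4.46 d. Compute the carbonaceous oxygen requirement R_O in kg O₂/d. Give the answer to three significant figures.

R_O ≈ 461 kg O₂/d

Correct the yield for decay: Y_obs = Y/(1 + k_d θ_c) = 0.409 / (1 + 0.0428 × 4.46) = 0.409 / 1.191 = 0.3434.
ΔS = 1260 − 21.5 = 1238 mg/L, so the substrate removal rate is 726 × 1238/1000 = 899.2 kg bCOD/d.
P_X = Y_obs·Q·(S₀ − S) = 0.3434 × 899.2 = 308.8 kg VSS/d.
Carbonaceous O₂ demand = substrate oxidised − cell-mass equivalent = 899.2 − 1.42 × 308.8 = 460.6 kg O₂/d.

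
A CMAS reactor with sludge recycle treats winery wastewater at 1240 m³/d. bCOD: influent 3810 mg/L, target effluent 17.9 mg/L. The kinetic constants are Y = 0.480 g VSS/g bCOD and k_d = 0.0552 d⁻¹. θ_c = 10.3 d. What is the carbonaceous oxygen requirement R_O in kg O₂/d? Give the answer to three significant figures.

R_O ≈ 2660 kg O₂/d

Observed yield with endogenous decay: Y_obs = Y / (1 + k_d·θ_c) = 0.480 / (1 + 0.0552 × 10.3) = 0.480 / 1.569 = 0.3060 g VSS/g bCOD.
Substrate removed = Q·(S₀ − S) = 1240 m³/d × (3810 − 17.9) g/m³ = 4.7×10^6 g/d = 4702 kg/d.
Biomass synthesised: P_X = Y_obs × 4702 = 1439 kg VSS/d.
R_O = Q·ΔS − 1.42 P_X = 4702 − 2043 = 2659 kg O₂/d.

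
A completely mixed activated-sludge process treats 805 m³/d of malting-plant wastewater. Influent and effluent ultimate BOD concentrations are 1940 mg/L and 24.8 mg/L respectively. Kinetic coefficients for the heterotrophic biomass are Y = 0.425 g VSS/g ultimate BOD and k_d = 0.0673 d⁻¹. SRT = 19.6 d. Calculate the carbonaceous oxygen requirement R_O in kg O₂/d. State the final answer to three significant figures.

Observed yield with endogenous decay: Y_obs = Y / (1 + k_d·θ_c) = 0.425 / (1 + 0.0673 × 19.6) = 0.425 / 2.319 = 0.1833 g VSS/g ultimate BOD.
Mass of ultimate BOD removed per day: Q(S₀ − S) = 805 × 1915 g/m³ = 1542 kg/d.
P_X = Y_obs·Q·(S₀ − S) = 0.1833 × 1542 = 282.5 kg VSS/d.
Carbonaceous O₂ demand = substrate oxidised − cell-mass equivalent = 1542 − 1.42 × 282.5 = 1141 kg O₂/d.

R_O ≈ 1140 kg O₂/d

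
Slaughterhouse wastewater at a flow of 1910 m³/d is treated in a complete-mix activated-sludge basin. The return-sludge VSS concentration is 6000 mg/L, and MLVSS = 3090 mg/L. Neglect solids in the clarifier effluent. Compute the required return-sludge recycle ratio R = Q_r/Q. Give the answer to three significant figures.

R ≈ 1.06

R = Q_r/Q = X/(X_r − X) = 3090 / (6000 − 3090) = 1.062.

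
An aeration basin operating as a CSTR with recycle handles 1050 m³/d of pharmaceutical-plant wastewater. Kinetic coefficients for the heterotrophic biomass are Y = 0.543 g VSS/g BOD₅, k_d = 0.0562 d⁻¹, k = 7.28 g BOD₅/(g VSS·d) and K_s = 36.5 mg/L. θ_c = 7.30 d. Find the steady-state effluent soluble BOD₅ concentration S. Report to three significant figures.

S ≈ 1.88 mg/L

From the Monod/SRT balance for a CMAS, S = K_s·(1+k_d θ_c)/[θ_c·(Y k − k_d) − 1] = 36.5 × (1 + 0.0562 × 7.30) / [7.30 × (0.543 × 7.28 − 0.0562) − 1] = 51.47 / 27.45 = 1.875 mg/L.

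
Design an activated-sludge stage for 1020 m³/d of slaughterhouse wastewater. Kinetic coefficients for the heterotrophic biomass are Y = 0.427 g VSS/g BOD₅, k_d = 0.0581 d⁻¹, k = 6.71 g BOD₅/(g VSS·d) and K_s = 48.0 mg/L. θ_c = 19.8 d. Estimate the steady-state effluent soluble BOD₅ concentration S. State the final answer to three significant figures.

For a completely mixed reactor with recycle the Lawrence–McCarty relation gives S = K_s·(1 + k_d·θ_c) / [θ_c·(Y·k − k_d) − 1] = 48.0 × (1 + 0.0581 × 19.8) / [19.8 × (0.427 × 6.71 − 0.0581) − 1] = 103.2 / 54.58 = 1.891 mg/L.

S ≈ 1.89 mg/L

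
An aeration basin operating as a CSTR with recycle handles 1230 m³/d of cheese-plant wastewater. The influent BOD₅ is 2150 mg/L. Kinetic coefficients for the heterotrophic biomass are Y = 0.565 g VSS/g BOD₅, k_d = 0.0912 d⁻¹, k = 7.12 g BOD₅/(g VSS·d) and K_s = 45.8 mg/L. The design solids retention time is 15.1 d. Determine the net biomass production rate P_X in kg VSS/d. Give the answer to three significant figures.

Effluent substrate depends only on kinetics and SRT: S = K_s(1 + k_d θ_c) / [θ_c(Yk − k_d) − 1] = 45.8 × (1 + 0.0912 × 15.1) / [15.1 × (0.565 × 7.12 − 0.0912) − 1] = 108.9 / 58.37 = 1.865 mg/L.
Y_obs = Y / (1 + k_d θ_c) = 0.565 / (1 + 0.0912 × 15.1) = 0.565 / 2.377 = 0.2377.
Mass of BOD₅ removed per day: Q(S₀ − S) = 1230 × 2148 g/m³ = 2642 kg/d.
P_X = Y_obs · Q(S₀ − S) = 0.2377 × 2642 = 628.0 kg VSS/d.

P_X ≈ 628 kg VSS/d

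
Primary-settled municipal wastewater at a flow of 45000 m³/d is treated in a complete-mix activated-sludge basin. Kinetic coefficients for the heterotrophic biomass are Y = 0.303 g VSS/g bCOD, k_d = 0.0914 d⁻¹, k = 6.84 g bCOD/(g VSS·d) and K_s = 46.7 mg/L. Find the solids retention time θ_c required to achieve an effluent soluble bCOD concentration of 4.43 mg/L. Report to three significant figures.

θ_c ≈ 11.3 d

At the target effluent, Y k S/(K_s+S) = 0.303×6.84×4.43/51.13 = 0.1796 d⁻¹.
Then 1/θ_c = μ − k_d = 0.1796 − 0.0914 = 0.08817 d⁻¹, giving θ_c = 11.34 d.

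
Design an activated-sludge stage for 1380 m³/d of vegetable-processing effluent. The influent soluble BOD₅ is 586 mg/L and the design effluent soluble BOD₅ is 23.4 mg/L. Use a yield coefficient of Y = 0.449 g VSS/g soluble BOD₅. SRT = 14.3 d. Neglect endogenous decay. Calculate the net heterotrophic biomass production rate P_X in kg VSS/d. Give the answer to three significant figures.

P_X ≈ 349 kg VSS/d

Since k_d ≈ 0, Y_obs = Y = 0.449 g VSS/g soluble BOD₅.
Substrate removed = Q·(S₀ − S) = 1380 m³/d × (586 − 23.4) g/m³ = 7.76×10^5 g/d = 776.4 kg/d.
Net biomass production P_X = Y_obs × Q·(S₀ − S) = 0.4490 × 776.4 = 348.6 kg VSS/d.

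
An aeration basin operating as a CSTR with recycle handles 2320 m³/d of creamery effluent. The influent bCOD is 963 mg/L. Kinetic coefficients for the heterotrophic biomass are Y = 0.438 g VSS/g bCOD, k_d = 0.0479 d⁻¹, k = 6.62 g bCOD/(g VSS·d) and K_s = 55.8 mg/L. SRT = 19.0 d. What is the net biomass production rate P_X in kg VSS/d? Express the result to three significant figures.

P_X ≈ 511 kg VSS/d

Effluent substrate depends only on kinetics and SRT: S = K_s(1 + k_d θ_c) / [θ_c(Yk − k_d) − 1] = 55.8 × (1 + 0.0479 × 19.0) / [19.0 × (0.438 × 6.62 − 0.0479) − 1] = 106.6 / 53.18 = 2.004 mg/L.
Observed yield with endogenous decay: Y_obs = Y / (1 + k_d·θ_c) = 0.438 / (1 + 0.0479 × 19.0) = 0.438 / 1.910 = 0.2293 g VSS/g bCOD.
Mass of bCOD removed per day: Q(S₀ − S) = 2320 × 961.0 g/m³ = 2230 kg/d.
Net biomass production P_X = Y_obs × Q·(S₀ − S) = 0.2293 × 2230 = 511.2 kg VSS/d.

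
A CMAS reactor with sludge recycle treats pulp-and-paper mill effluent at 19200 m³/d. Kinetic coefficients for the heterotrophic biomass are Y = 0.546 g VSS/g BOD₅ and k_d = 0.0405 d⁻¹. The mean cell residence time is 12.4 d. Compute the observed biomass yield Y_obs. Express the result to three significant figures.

Y_obs ≈ 0.363 g VSS/g BOD₅

Observed yield with endogenous decay: Y_obs = Y / (1 + k_d·θ_c) = 0.546 / (1 + 0.0405 × 12.4) = 0.546 / 1.502 = 0.3635 g VSS/g BOD₅.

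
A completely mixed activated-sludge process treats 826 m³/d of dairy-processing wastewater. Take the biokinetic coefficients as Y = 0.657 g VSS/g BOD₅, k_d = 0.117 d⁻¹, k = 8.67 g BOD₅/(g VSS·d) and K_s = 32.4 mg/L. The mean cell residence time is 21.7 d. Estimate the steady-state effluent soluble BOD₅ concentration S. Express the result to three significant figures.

S ≈ 0.955 mg/L

For a completely mixed reactor with recycle the Lawrence–McCarty relation gives S = K_s·(1 + k_d·θ_c) / [θ_c·(Y·k − k_d) − 1] = 32.4 × (1 + 0.117 × 21.7) / [21.7 × (0.657 × 8.67 − 0.117) − 1] = 114.7 / 120.1 = 0.9550 mg/L.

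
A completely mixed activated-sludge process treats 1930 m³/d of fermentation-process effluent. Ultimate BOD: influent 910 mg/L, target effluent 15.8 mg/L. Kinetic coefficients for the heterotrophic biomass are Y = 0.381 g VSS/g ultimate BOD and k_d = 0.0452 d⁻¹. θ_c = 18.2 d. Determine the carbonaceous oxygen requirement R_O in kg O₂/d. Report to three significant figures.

R_O ≈ 1210 kg O₂/d

The observed yield is Y_obs = Y/(1 + k_d·θ_c) = 0.381 / (1 + 0.0452 × 18.2) = 0.381 / 1.823 = 0.2090 g VSS per g ultimate BOD removed.
ΔS = 910 − 15.8 = 894.2 mg/L, so the substrate removal rate is 1930 × 894.2/1000 = 1726 kg ultimate BOD/d.
Net sludge production P_X = 0.2090 × 1726 = 360.8 kg VSS/d.
Carbonaceous O₂ demand = substrate oxidised − cell-mass equivalent = 1726 − 1.42 × 360.8 = 1214 kg O₂/d.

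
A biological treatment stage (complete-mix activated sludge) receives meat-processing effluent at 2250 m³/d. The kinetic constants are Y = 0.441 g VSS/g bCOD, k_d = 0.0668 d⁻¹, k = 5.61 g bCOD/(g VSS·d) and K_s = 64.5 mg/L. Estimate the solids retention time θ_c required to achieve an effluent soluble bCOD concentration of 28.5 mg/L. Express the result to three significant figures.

From 1/θ_c = Y·k·S/(K_s + S) − k_d: Y·k·S/(K_s+S) = 0.441 × 5.61 × 28.5 / (64.5 + 28.5) = 0.7582 d⁻¹.
Then 1/θ_c = μ − k_d = 0.7582 − 0.0668 = 0.6914 d⁻¹, giving θ_c = 1.446 d.

θ_c ≈ 1.45 d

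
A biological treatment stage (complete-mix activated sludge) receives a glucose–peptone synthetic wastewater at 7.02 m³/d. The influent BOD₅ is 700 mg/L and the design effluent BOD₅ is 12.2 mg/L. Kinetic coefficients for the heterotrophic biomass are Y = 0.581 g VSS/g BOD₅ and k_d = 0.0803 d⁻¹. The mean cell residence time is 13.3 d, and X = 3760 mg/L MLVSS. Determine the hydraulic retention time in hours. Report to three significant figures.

τ ≈ 16.4 h

Steady-state biomass mass balance: V·X·(1 + k_d·θ_c) = Y·Q·(S₀ − S)·θ_c, so V = 0.581 × 7.02 × (700 − 12.2) × 13.3 / [3760 × (1 + 0.0803 × 13.3)] = 3.73×10^4 / 7776 = 4.798 m³.
Hydraulic retention time τ = V/Q = 4.798 / 7.02 = 0.6835 d = 16.40 h.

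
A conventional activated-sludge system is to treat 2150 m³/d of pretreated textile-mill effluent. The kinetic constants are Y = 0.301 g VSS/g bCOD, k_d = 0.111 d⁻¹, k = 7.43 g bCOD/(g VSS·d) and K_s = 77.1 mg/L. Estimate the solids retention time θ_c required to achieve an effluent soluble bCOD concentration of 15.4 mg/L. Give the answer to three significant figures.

θ_c ≈ 3.83 d

From 1/θ_c = Y·k·S/(K_s + S) − k_d: Y·k·S/(K_s+S) = 0.301 × 7.43 × 15.4 / (77.1 + 15.4) = 0.3723 d⁻¹.
1/θ_c = 0.3723 − 0.111 = 0.2613 d⁻¹, so θ_c = 3.827 d.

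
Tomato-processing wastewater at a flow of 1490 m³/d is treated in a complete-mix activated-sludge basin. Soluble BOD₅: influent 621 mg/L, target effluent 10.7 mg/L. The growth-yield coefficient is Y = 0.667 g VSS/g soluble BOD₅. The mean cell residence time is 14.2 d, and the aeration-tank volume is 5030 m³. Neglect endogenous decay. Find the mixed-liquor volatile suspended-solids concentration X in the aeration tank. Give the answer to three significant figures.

X ≈ 1710 mg/L

X = Y·Q·ΔS·θ_c / V = 0.667 × 1490 × (621 − 10.7) × 14.2 / 5030 = 1712 mg/L.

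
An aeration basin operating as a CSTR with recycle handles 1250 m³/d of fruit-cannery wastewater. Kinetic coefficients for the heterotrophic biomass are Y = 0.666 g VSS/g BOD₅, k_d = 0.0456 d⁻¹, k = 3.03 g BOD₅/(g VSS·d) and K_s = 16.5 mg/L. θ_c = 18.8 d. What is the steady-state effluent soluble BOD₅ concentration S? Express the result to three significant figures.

S ≈ 0.849 mg/L

Effluent substrate depends only on kinetics and SRT: S = K_s(1 + k_d θ_c) / [θ_c(Yk − k_d) − 1] = 16.5 × (1 + 0.0456 × 18.8) / [18.8 × (0.666 × 3.03 − 0.0456) − 1] = 30.65 / 36.08 = 0.8493 mg/L.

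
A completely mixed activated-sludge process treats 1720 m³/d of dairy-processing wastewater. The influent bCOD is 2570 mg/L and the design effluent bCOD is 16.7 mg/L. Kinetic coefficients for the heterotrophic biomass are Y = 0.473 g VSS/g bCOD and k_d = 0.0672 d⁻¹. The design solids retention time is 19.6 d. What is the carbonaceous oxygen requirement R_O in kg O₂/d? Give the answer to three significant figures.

Correct the yield for decay: Y_obs = Y/(1 + k_d θ_c) = 0.473 / (1 + 0.0672 × 19.6) = 0.473 / 2.317 = 0.2041.
ΔS = 2570 − 16.7 = 2553 mg/L, so the substrate removal rate is 1720 × 2553/1000 = 4392 kg bCOD/d.
P_X = Y_obs·Q·(S₀ − S) = 0.2041 × 4392 = 896.5 kg VSS/d.
R_O = Q·(S₀ − S) − 1.42·P_X = 4392 − 1.42 × 896.5 = 3119 kg O₂/d.

R_O ≈ 3120 kg O₂/d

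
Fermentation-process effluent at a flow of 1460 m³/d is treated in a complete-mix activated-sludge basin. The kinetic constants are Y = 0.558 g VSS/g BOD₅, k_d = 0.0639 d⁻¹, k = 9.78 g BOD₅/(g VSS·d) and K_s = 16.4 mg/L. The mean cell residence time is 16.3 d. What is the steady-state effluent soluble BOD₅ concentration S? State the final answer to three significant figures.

S ≈ 0.385 mg/L

From the Monod/SRT balance for a CMAS, S = K_s·(1+k_d θ_c)/[θ_c·(Y k − k_d) − 1] = 16.4 × (1 + 0.0639 × 16.3) / [16.3 × (0.558 × 9.78 − 0.0639) − 1] = 33.48 / 86.91 = 0.3852 mg/L.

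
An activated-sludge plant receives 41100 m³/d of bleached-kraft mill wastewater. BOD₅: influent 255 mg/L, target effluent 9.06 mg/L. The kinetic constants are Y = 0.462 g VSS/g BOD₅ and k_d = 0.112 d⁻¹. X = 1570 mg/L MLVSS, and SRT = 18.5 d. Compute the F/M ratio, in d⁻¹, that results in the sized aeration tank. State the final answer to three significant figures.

F/M ≈ 0.373 d⁻¹

Steady-state biomass mass balance: V·X·(1 + k_d·θ_c) = Y·Q·(S₀ − S)·θ_c, so V = 0.462 × 41100 × (255 − 9.06) × 18.5 / [1570 × (1 + 0.112 × 18.5)] = 8.64×10^7 / 4823 = 17913 m³.
Food-to-microorganism ratio F/M = Q S₀ / (V X) = 41100 × 255 / (17913 × 1570) = 0.3727 d⁻¹.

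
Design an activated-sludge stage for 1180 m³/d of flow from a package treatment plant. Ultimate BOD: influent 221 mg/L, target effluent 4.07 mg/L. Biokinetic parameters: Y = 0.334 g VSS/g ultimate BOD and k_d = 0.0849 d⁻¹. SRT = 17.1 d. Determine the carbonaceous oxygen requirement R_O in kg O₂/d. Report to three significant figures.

The observed yield is Y_obs = Y/(1 + k_d·θ_c) = 0.334 / (1 + 0.0849 × 17.1) = 0.334 / 2.452 = 0.1362 g VSS per g ultimate BOD removed.
Q·(S₀ − S) = 1180 × (221 − 4.07) × 10⁻³ = 256.0 kg/d removed.
P_X = Y_obs·Q·(S₀ − S) = 0.1362 × 256.0 = 34.87 kg VSS/d.
R_O = Q·(S₀ − S) − 1.42·P_X = 256.0 − 1.42 × 34.87 = 206.5 kg O₂/d.

R_O ≈ 206 kg O₂/d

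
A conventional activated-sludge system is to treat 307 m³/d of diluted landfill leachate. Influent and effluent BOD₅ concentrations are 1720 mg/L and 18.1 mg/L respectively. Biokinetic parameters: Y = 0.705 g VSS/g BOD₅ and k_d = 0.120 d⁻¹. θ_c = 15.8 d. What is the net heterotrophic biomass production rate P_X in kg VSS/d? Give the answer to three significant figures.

Correct the yield for decay: Y_obs = Y/(1 + k_d θ_c) = 0.705 / (1 + 0.120 × 15.8) = 0.705 / 2.896 = 0.2434.
Substrate removed = Q·(S₀ − S) = 307 m³/d × (1720 − 18.1) g/m³ = 5.22×10^5 g/d = 522.5 kg/d.
P_X = Y_obs · Q(S₀ − S) = 0.2434 × 522.5 = 127.2 kg VSS/d.

P_X ≈ 127 kg VSS/d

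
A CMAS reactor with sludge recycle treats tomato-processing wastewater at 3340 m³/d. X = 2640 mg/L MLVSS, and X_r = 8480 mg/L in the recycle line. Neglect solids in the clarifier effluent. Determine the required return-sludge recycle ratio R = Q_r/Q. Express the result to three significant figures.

R = Q_r/Q = X/(X_r − X) = 2640 / (8480 − 2640) = 0.4521.

R ≈ 0.452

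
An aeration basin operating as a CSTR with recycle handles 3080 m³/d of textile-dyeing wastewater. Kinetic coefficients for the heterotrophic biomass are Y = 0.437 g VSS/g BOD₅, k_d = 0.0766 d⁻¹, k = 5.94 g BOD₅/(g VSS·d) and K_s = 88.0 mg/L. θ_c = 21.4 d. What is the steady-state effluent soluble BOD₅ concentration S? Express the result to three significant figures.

S ≈ 4.39 mg/L

For a completely mixed reactor with recycle the Lawrence–McCarty relation gives S = K_s·(1 + k_d·θ_c) / [θ_c·(Y·k − k_d) − 1] = 88.0 × (1 + 0.0766 × 21.4) / [21.4 × (0.437 × 5.94 − 0.0766) − 1] = 232.3 / 52.91 = 4.390 mg/L.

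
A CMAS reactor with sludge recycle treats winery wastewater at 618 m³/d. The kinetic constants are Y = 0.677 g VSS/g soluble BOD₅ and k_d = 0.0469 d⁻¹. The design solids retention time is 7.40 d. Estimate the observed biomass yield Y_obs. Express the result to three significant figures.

Y_obs ≈ 0.503 g VSS/g soluble BOD₅

Correct the yield for decay: Y_obs = Y/(1 + k_d θ_c) = 0.677 / (1 + 0.0469 × 7.40) = 0.677 / 1.347 = 0.5026.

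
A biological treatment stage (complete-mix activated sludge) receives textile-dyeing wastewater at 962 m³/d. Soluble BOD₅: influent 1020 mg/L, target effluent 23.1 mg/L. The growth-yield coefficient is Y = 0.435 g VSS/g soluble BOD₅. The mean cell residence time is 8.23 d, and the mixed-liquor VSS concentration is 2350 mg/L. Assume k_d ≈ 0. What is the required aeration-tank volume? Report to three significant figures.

V ≈ 1460 m³

V·X = Y·Q·ΔS·θ_c gives V = 0.435 × 962 × (1020 − 23.1) × 8.23 / 2350 = 1461 m³.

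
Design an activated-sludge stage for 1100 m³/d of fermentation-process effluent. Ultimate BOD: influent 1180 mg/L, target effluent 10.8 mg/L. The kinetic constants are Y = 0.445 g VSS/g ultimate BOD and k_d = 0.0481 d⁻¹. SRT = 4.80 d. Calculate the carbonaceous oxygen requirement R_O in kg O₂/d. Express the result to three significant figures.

Correct the yield for decay: Y_obs = Y/(1 + k_d θ_c) = 0.445 / (1 + 0.0481 × 4.80) = 0.445 / 1.231 = 0.3615.
ΔS = 1180 − 10.8 = 1169 mg/L, so the substrate removal rate is 1100 × 1169/1000 = 1286 kg ultimate BOD/d.
Net sludge production P_X = 0.3615 × 1286 = 465.0 kg VSS/d.
R_O = Q·(S₀ − S) − 1.42·P_X = 1286 − 1.42 × 465.0 = 625.9 kg O₂/d.

R_O ≈ 626 kg O₂/d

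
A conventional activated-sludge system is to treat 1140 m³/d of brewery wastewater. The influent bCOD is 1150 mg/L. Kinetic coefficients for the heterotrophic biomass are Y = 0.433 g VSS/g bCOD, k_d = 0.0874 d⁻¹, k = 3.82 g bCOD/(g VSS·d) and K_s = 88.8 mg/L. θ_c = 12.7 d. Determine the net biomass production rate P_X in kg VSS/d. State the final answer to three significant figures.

Effluent substrate depends only on kinetics and SRT: S = K_s(1 + k_d θ_c) / [θ_c(Yk − k_d) − 1] = 88.8 × (1 + 0.0874 × 12.7) / [12.7 × (0.433 × 3.82 − 0.0874) − 1] = 187.4 / 18.90 = 9.915 mg/L.
Observed yield with endogenous decay: Y_obs = Y / (1 + k_d·θ_c) = 0.433 / (1 + 0.0874 × 12.7) = 0.433 / 2.110 = 0.2052 g VSS/g bCOD.
Mass of bCOD removed per day: Q(S₀ − S) = 1140 × 1140 g/m³ = 1300 kg/d.
So the net sludge growth is P_X = 0.2052 × 1300 = 266.7 kg VSS/d.

P_X ≈ 267 kg VSS/d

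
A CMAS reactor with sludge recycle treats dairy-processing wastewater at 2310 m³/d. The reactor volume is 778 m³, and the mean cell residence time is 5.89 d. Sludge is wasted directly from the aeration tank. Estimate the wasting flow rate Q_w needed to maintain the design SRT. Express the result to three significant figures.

Q_w ≈ 132 m³/d

For wasting at MLVSS concentration, Q_w = V/θ_c = 778.0/5.89 = 132.1 m³/d.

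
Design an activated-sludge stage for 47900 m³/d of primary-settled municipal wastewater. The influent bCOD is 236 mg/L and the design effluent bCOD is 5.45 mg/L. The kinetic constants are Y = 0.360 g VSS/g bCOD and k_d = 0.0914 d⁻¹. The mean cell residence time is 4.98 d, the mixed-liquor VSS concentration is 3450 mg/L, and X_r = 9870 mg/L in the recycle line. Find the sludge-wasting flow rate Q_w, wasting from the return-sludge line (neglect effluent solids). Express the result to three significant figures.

Q_w ≈ 277 m³/d

Rearranging the biomass balance for a CMAS with decay, V = Y·Q·ΔS·θ_c / [X·(1+k_d θ_c)] = 0.360 × 47900 × (236 − 5.45) × 4.98 / [3450 × (1 + 0.0914 × 4.98)] = 1.98×10^7 / 5020 = 3944 m³.
θ_c = V·X/(Q_w·X_r) when wasting from the recycle, so Q_w = V·X/(θ_c·X_r) = 3944 × 3450 / (4.98 × 9870) = 276.8 m³/d.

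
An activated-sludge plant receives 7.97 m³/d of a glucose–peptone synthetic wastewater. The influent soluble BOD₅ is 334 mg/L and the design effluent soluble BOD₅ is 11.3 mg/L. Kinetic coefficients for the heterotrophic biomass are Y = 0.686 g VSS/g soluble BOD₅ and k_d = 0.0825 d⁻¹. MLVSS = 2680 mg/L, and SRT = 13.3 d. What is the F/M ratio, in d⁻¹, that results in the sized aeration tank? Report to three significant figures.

Steady-state biomass mass balance: V·X·(1 + k_d·θ_c) = Y·Q·(S₀ − S)·θ_c, so V = 0.686 × 7.97 × (334 − 11.3) × 13.3 / [2680 × (1 + 0.0825 × 13.3)] = 2.35×10^4 / 5621 = 4.175 m³.
F/M = Q·S₀ / (V·X) = 7.97 × 334 / (4.175 × 2680) = 0.2379 g soluble BOD₅·(g VSS·d)⁻¹.

F/M ≈ 0.238 d⁻¹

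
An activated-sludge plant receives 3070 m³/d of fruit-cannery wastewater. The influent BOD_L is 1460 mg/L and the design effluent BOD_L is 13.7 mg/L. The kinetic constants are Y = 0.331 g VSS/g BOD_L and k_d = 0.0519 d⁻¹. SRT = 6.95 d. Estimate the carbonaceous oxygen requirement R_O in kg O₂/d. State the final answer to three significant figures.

R_O ≈ 2910 kg O₂/d

Observed yield with endogenous decay: Y_obs = Y / (1 + k_d·θ_c) = 0.331 / (1 + 0.0519 × 6.95) = 0.331 / 1.361 = 0.2433 g VSS/g BOD_L.
Substrate removed = Q·(S₀ − S) = 3070 m³/d × (1460 − 13.7) g/m³ = 4.44×10^6 g/d = 4440 kg/d.
P_X = Y_obs·Q·(S₀ − S) = 0.2433 × 4440 = 1080 kg VSS/d.
R_O = Q·(S₀ − S) − 1.42·P_X = 4440 − 1.42 × 1080 = 2906 kg O₂/d.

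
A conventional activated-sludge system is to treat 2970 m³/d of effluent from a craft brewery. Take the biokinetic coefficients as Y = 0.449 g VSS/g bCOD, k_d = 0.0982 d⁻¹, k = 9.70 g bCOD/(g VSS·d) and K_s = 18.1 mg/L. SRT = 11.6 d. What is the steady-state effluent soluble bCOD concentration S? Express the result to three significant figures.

S ≈ 0.800 mg/L

For a completely mixed reactor with recycle the Lawrence–McCarty relation gives S = K_s·(1 + k_d·θ_c) / [θ_c·(Y·k − k_d) − 1] = 18.1 × (1 + 0.0982 × 11.6) / [11.6 × (0.449 × 9.70 − 0.0982) − 1] = 38.72 / 48.38 = 0.8003 mg/L.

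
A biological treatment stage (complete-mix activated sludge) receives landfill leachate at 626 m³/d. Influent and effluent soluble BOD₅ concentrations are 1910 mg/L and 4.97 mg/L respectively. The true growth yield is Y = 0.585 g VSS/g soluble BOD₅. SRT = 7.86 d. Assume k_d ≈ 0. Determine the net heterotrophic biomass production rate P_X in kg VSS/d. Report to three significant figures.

Since k_d ≈ 0, Y_obs = Y = 0.585 g VSS/g soluble BOD₅.
Mass of soluble BOD₅ removed per day: Q(S₀ − S) = 626 × 1905 g/m³ = 1193 kg/d.
So the net sludge growth is P_X = 0.5850 × 1193 = 697.6 kg VSS/d.

P_X ≈ 698 kg VSS/d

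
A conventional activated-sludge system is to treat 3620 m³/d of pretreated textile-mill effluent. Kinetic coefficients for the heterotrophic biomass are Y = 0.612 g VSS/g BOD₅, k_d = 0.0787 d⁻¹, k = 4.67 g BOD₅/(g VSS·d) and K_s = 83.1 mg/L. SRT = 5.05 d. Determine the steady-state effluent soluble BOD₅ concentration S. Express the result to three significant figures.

Effluent substrate depends only on kinetics and SRT: S = K_s(1 + k_d θ_c) / [θ_c(Yk − k_d) − 1] = 83.1 × (1 + 0.0787 × 5.05) / [5.05 × (0.612 × 4.67 − 0.0787) − 1] = 116.1 / 13.04 = 8.908 mg/L.

S ≈ 8.91 mg/L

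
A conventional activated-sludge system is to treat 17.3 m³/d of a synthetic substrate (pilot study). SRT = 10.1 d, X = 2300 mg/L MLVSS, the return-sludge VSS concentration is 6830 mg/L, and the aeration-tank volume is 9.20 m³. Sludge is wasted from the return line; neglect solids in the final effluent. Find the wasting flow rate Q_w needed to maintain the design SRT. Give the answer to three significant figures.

Q_w ≈ 0.307 m³/d

Wasting from the return line (neglecting effluent solids): Q_w = V·X / (θ_c·X_r) = 9.200 × 2300 / (10.1 × 6830) = 0.3067 m³/d.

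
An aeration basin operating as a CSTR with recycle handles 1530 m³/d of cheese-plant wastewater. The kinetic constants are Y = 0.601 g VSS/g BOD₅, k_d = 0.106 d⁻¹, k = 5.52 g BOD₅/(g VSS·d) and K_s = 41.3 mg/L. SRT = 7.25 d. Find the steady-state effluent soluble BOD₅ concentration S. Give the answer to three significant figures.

From the Monod/SRT balance for a CMAS, S = K_s·(1+k_d θ_c)/[θ_c·(Y k − k_d) − 1] = 41.3 × (1 + 0.106 × 7.25) / [7.25 × (0.601 × 5.52 − 0.106) − 1] = 73.04 / 22.28 = 3.278 mg/L.

S ≈ 3.28 mg/L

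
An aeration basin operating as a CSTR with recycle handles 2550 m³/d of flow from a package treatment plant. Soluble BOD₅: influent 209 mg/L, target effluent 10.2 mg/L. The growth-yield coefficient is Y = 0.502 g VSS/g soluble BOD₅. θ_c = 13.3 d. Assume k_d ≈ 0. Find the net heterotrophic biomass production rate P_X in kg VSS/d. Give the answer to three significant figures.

With endogenous decay neglected, the observed yield equals the true yield: Y_obs = Y = 0.502 g VSS/g soluble BOD₅.
Mass of soluble BOD₅ removed per day: Q(S₀ − S) = 2550 × 198.8 g/m³ = 506.9 kg/d.
P_X = Y_obs · Q(S₀ − S) = 0.5020 × 506.9 = 254.5 kg VSS/d.

P_X ≈ 254 kg VSS/d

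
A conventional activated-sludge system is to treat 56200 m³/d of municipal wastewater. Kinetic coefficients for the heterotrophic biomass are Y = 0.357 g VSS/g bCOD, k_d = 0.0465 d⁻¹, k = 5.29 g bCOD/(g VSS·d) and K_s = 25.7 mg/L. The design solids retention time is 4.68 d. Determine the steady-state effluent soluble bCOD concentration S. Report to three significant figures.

For a completely mixed reactor with recycle the Lawrence–McCarty relation gives S = K_s·(1 + k_d·θ_c) / [θ_c·(Y·k − k_d) − 1] = 25.7 × (1 + 0.0465 × 4.68) / [4.68 × (0.357 × 5.29 − 0.0465) − 1] = 31.29 / 7.621 = 4.106 mg/L.

S ≈ 4.11 mg/L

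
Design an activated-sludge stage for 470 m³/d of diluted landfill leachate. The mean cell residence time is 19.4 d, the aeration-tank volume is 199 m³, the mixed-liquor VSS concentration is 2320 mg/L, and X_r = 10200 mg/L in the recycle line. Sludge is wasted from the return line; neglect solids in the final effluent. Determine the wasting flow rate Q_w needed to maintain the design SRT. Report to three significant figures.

Q_w ≈ 2.33 m³/d

Wasting from the return line (neglecting effluent solids): Q_w = V·X / (θ_c·X_r) = 199.0 × 2320 / (19.4 × 10200) = 2.333 m³/d.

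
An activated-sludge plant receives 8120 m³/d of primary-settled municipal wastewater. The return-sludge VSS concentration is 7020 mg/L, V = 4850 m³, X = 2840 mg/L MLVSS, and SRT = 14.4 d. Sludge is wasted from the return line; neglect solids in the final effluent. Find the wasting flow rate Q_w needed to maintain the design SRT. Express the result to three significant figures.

Q_w ≈ 136 m³/d

Q_w = (V·X)/(θ_c X_r) = 4850 × 2840 / (14.4 × 7020) = 136.3 m³/d.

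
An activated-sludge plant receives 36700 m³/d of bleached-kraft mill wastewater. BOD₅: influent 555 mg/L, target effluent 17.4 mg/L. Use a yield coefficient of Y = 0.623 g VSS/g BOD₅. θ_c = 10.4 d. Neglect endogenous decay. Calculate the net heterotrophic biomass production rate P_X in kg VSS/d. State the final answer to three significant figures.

P_X ≈ 12300 kg VSS/d

No decay correction is needed, so Y_obs = Y = 0.623.
ΔS = 555 − 17.4 = 537.6 mg/L, so the substrate removal rate is 36700 × 537.6/1000 = 19730 kg BOD₅/d.
P_X = Y_obs · Q(S₀ − S) = 0.6230 × 19730 = 12292 kg VSS/d.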